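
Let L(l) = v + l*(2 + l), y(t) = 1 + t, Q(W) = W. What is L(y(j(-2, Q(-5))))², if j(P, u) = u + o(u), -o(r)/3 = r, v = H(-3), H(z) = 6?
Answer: 22201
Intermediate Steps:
v = 6
o(r) = -3*r
j(P, u) = -2*u (j(P, u) = u - 3*u = -2*u)
L(l) = 6 + l*(2 + l)
L(y(j(-2, Q(-5))))² = (6 + (1 - 2*(-5))² + 2*(1 - 2*(-5)))² = (6 + (1 + 10)² + 2*(1 + 10))² = (6 + 11² + 2*11)² = (6 + 121 + 22)² = 149² = 22201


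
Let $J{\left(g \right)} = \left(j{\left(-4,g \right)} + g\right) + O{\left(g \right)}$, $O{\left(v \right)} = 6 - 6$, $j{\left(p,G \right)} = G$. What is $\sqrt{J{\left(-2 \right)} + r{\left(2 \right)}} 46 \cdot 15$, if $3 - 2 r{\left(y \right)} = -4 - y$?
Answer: $345 \sqrt{2} \approx 487.9$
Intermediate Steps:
$O{\left(v \right)} = 0$ ($O{\left(v \right)} = 6 - 6 = 0$)
$r{\left(y \right)} = \frac{7}{2} + \frac{y}{2}$ ($r{\left(y \right)} = \frac{3}{2} - \frac{-4 - y}{2} = \frac{3}{2} + \left(2 + \frac{y}{2}\right) = \frac{7}{2} + \frac{y}{2}$)
$J{\left(g \right)} = 2 g$ ($J{\left(g \right)} = \left(g + g\right) + 0 = 2 g + 0 = 2 g$)
$\sqrt{J{\left(-2 \right)} + r{\left(2 \right)}} 46 \cdot 15 = \sqrt{2 \left(-2\right) + \left(\frac{7}{2} + \frac{1}{2} \cdot 2\right)} 46 \cdot 15 = \sqrt{-4 + \left(\frac{7}{2} + 1\right)} 46 \cdot 15 = \sqrt{-4 + \frac{9}{2}} \cdot 46 \cdot 15 = \sqrt{\frac{1}{2}} \cdot 46 \cdot 15 = \frac{\sqrt{2}}{2} \cdot 46 \cdot 15 = 23 \sqrt{2} \cdot 15 = 345 \sqrt{2}$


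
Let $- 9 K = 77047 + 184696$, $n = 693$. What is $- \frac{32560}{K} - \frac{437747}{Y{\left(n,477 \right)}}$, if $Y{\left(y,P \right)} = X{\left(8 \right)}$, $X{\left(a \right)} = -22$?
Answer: $\frac{114583659901}{5758346} \approx 19899.0$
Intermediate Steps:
$Y{\left(y,P \right)} = -22$
$K = - \frac{261743}{9}$ ($K = - \frac{77047 + 184696}{9} = \left(- \frac{1}{9}\right) 261743 = - \frac{261743}{9} \approx -29083.0$)
$- \frac{32560}{K} - \frac{437747}{Y{\left(n,477 \right)}} = - \frac{32560}{- \frac{261743}{9}} - \frac{437747}{-22} = \left(-32560\right) \left(- \frac{9}{261743}\right) - - \frac{437747}{22} = \frac{293040}{261743} + \frac{437747}{22} = \frac{114583659901}{5758346}$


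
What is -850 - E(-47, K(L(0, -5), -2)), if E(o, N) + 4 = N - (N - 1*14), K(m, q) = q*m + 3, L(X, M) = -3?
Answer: -860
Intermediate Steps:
K(m, q) = 3 + m*q (K(m, q) = m*q + 3 = 3 + m*q)
E(o, N) = 10 (E(o, N) = -4 + (N - (N - 1*14)) = -4 + (N - (N - 14)) = -4 + (N - (-14 + N)) = -4 + (N + (14 - N)) = -4 + 14 = 10)
-850 - E(-47, K(L(0, -5), -2)) = -850 - 1*10 = -850 - 10 = -860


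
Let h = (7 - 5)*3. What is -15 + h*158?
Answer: 933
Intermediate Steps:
h = 6 (h = 2*3 = 6)
-15 + h*158 = -15 + 6*158 = -15 + 948 = 933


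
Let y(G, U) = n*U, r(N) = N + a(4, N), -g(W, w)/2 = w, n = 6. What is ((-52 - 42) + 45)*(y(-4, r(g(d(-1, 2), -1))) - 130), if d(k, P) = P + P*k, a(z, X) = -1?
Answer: 6076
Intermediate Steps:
g(W, w) = -2*w
r(N) = -1 + N (r(N) = N - 1 = -1 + N)
y(G, U) = 6*U
((-52 - 42) + 45)*(y(-4, r(g(d(-1, 2), -1))) - 130) = ((-52 - 42) + 45)*(6*(-1 - 2*(-1)) - 130) = (-94 + 45)*(6*(-1 + 2) - 130) = -49*(6*1 - 130) = -49*(6 - 130) = -49*(-124) = 6076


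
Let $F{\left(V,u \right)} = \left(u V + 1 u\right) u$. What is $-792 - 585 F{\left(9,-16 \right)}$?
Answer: $-1498392$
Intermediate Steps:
$F{\left(V,u \right)} = u \left(u + V u\right)$ ($F{\left(V,u \right)} = \left(V u + u\right) u = \left(u + V u\right) u = u \left(u + V u\right)$)
$-792 - 585 F{\left(9,-16 \right)} = -792 - 585 \left(-16\right)^{2} \left(1 + 9\right) = -792 - 585 \cdot 256 \cdot 10 = -792 - 1497600 = -1498392$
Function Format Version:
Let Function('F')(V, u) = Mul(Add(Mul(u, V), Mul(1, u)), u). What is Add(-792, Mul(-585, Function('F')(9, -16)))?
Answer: -1498392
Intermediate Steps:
Function('F')(V, u) = Mul(u, Add(u, Mul(V, u))) (Function('F')(V, u) = Mul(Add(Mul(V, u), u), u) = Mul(Add(u, Mul(V, u)), u) = Mul(u, Add(u, Mul(V, u))))
Add(-792, Mul(-585, Function('F')(9, -16))) = Add(-792, Mul(-585, Mul(Pow(-16, 2), Add(1, 9)))) = Add(-792, Mul(-585, Mul(256, 10))) = Add(-792, Mul(-585, 2560)) = Add(-792, -1497600) = -1498392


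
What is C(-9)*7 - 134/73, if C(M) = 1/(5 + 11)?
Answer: -1633/1168 ≈ -1.3981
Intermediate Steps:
C(M) = 1/16
C(-9)*7 - 134/73 = (1/16)*7 - 134/73 = 7/16 - 134/73 = -1633/1168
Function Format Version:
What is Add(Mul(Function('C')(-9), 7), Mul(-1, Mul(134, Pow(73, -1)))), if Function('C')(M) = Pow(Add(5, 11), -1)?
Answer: Rational(-1633, 1168) ≈ -1.3981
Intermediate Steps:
Function('C')(M) = Rational(1, 16) (Function('C')(M) = Pow(16, -1) = Rational(1, 16))
Add(Mul(Function('C')(-9), 7), Mul(-1, Mul(134, Pow(73, -1)))) = Add(Mul(Rational(1, 16), 7), Mul(-1, Mul(134, Pow(73, -1)))) = Add(Rational(7, 16), Mul(-1, Mul(134, Rational(1, 73)))) = Add(Rational(7, 16), Mul(-1, Rational(134, 73))) = Add(Rational(7, 16), Rational(-134, 73)) = Rational(-1633, 1168)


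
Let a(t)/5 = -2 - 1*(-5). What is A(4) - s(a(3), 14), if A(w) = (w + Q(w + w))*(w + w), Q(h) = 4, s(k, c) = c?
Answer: 50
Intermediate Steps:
a(t) = 15 (a(t) = 5*(-2 - 1*(-5)) = 5*(-2 + 5) = 5*3 = 15)
A(w) = 2*w*(4 + w) (A(w) = (w + 4)*(w + w) = (4 + w)*(2*w) = 2*w*(4 + w))
A(4) - s(a(3), 14) = 2*4*(4 + 4) - 1*14 = 2*4*8 - 14 = 64 - 14 = 50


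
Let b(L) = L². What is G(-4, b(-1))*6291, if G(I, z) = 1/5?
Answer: 6291/5 ≈ 1258.2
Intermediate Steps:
G(I, z) = ⅕
G(-4, b(-1))*6291 = (⅕)*6291 = 6291/5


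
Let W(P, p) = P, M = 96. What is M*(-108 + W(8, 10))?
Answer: -9600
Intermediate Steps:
M*(-108 + W(8, 10)) = 96*(-108 + 8) = 96*(-100) = -9600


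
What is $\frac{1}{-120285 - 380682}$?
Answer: $- \frac{1}{500967} \approx -1.9961 \cdot 10^{-6}$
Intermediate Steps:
$\frac{1}{-120285 - 380682} = \frac{1}{-500967} = - \frac{1}{500967}$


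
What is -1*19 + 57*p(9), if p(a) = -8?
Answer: -475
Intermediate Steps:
-1*19 + 57*p(9) = -1*19 + 57*(-8) = -19 - 456 = -475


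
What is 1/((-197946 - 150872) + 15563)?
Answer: -1/333255 ≈ -3.0007e-6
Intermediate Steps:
1/((-197946 - 150872) + 15563) = 1/(-348818 + 15563) = 1/(-333255) = -1/333255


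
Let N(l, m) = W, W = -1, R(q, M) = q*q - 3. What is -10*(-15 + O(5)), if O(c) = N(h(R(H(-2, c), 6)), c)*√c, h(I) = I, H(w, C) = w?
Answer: 150 + 10*√5 ≈ 172.36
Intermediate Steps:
R(q, M) = -3 + q² (R(q, M) = q² - 3 = -3 + q²)
N(l, m) = -1
O(c) = -√c
-10*(-15 + O(5)) = -10*(-15 - √5) = 150 + 10*√5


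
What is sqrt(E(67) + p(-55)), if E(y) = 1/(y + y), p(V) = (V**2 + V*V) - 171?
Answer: sqrt(105563458)/134 ≈ 76.675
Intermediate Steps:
p(V) = -171 + 2*V**2 (p(V) = (V**2 + V**2) - 171 = 2*V**2 - 171 = -171 + 2*V**2)
E(y) = 1/(2*y)
sqrt(E(67) + p(-55)) = sqrt((1/2)/67 + (-171 + 2*(-55)**2)) = sqrt((1/2)*(1/67) + (-171 + 2*3025)) = sqrt(1/134 + (-171 + 6050)) = sqrt(1/134 + 5879) = sqrt(787787/134) = sqrt(105563458)/134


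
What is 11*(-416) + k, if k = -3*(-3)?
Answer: -4567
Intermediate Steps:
k = 9
11*(-416) + k = 11*(-416) + 9 = -4576 + 9 = -4567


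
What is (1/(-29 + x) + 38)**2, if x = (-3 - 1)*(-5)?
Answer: 116281/81 ≈ 1435.6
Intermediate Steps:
x = 20 (x = -4*(-5) = 20)
(1/(-29 + x) + 38)**2 = (1/(-29 + 20) + 38)**2 = (1/(-9) + 38)**2 = (-1/9 + 38)**2 = (341/9)**2 = 116281/81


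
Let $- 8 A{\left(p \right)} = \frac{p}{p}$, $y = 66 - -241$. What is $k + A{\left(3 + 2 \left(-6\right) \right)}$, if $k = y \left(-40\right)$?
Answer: $- \frac{98241}{8} \approx -12280.0$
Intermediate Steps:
$y = 307$ ($y = 66 + 241 = 307$)
$A{\left(p \right)} = - \frac{1}{8}$ ($A{\left(p \right)} = - \frac{p \frac{1}{p}}{8} = \left(- \frac{1}{8}\right) 1 = - \frac{1}{8}$)
$k = -12280$ ($k = 307 \left(-40\right) = -12280$)
$k + A{\left(3 + 2 \left(-6\right) \right)} = -12280 - \frac{1}{8} = - \frac{98241}{8}$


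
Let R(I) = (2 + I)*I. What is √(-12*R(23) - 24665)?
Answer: I*√31565 ≈ 177.67*I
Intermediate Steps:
R(I) = I*(2 + I)
√(-12*R(23) - 24665) = √(-276*(2 + 23) - 24665) = √(-276*25 - 24665) = √(-12*575 - 24665) = √(-6900 - 24665) = √(-31565) = I*√31565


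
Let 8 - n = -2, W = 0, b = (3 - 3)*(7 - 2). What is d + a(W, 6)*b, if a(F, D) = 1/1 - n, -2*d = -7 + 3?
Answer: 2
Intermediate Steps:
b = 0 (b = 0*5 = 0)
n = 10 (n = 8 - 1*(-2) = 8 + 2 = 10)
d = 2 (d = -(-7 + 3)/2 = -½*(-4) = 2)
a(F, D) = -9 (a(F, D) = 1/1 - 1*10 = 1 - 10 = -9)
d + a(W, 6)*b = 2 - 9*0 = 2 + 0 = 2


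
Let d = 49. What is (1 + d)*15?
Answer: 750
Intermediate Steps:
(1 + d)*15 = (1 + 49)*15 = 50*15 = 750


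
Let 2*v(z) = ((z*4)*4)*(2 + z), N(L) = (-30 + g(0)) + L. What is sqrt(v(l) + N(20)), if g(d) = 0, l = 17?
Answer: 3*sqrt(286) ≈ 50.735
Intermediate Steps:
N(L) = -30 + L (N(L) = (-30 + 0) + L = -30 + L)
v(z) = 8*z*(2 + z) (v(z) = (((z*4)*4)*(2 + z))/2 = (((4*z)*4)*(2 + z))/2 = ((16*z)*(2 + z))/2 = (16*z*(2 + z))/2 = 8*z*(2 + z))
sqrt(v(l) + N(20)) = sqrt(8*17*(2 + 17) + (-30 + 20)) = sqrt(8*17*19 - 10) = sqrt(2584 - 10) = sqrt(2574) = 3*sqrt(286)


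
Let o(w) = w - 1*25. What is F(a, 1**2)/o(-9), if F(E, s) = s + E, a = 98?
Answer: -99/34 ≈ -2.9118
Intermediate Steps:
o(w) = -25 + w (o(w) = w - 25 = -25 + w)
F(E, s) = E + s
F(a, 1**2)/o(-9) = (98 + 1**2)/(-25 - 9) = (98 + 1)/(-34) = 99*(-1/34) = -99/34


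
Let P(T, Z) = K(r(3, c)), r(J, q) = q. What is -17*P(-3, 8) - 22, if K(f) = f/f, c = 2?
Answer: -39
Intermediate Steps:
K(f) = 1
P(T, Z) = 1
-17*P(-3, 8) - 22 = -17*1 - 22 = -17 - 22 = -39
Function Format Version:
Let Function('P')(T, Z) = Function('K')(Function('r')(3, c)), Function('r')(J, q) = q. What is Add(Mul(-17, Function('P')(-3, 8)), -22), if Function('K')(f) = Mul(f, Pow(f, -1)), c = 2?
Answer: -39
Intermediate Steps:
Function('K')(f) = 1
Function('P')(T, Z) = 1
Add(Mul(-17, Function('P')(-3, 8)), -22) = Add(Mul(-17, 1), -22) = Add(-17, -22) = -39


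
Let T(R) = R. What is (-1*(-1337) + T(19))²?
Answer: 1838736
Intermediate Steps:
(-1*(-1337) + T(19))² = (-1*(-1337) + 19)² = (1337 + 19)² = 1356² = 1838736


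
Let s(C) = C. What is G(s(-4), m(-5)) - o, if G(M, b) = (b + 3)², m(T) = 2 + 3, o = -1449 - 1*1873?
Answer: 3386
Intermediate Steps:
o = -3322 (o = -1449 - 1873 = -3322)
m(T) = 5
G(M, b) = (3 + b)²
G(s(-4), m(-5)) - o = (3 + 5)² - 1*(-3322) = 8² + 3322 = 64 + 3322 = 3386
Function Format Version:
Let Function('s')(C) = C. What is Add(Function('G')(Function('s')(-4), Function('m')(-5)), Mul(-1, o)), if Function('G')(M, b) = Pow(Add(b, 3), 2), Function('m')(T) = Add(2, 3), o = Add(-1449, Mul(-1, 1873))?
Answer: 3386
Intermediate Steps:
o = -3322 (o = Add(-1449, -1873) = -3322)
Function('m')(T) = 5
Function('G')(M, b) = Pow(Add(3, b), 2)
Add(Function('G')(Function('s')(-4), Function('m')(-5)), Mul(-1, o)) = Add(Pow(Add(3, 5), 2), Mul(-1, -3322)) = Add(Pow(8, 2), 3322) = Add(64, 3322) = 3386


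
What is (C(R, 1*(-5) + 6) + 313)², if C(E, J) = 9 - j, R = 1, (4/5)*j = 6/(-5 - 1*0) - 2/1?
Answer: 106276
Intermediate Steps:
j = -4 (j = 5*(6/(-5 - 1*0) - 2/1)/4 = 5*(6/(-5 + 0) - 2*1)/4 = 5*(6/(-5) - 2)/4 = 5*(6*(-⅕) - 2)/4 = 5*(-6/5 - 2)/4 = (5/4)*(-16/5) = -4)
C(E, J) = 13 (C(E, J) = 9 - 1*(-4) = 9 + 4 = 13)
(C(R, 1*(-5) + 6) + 313)² = (13 + 313)² = 326² = 106276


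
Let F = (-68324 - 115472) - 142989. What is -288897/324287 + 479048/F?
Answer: -249756244921/105972127295 ≈ -2.3568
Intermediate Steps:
F = -326785 (F = -183796 - 142989 = -326785)
-288897/324287 + 479048/F = -288897/324287 + 479048/(-326785) = -288897*1/324287 + 479048*(-1/326785) = -288897/324287 - 479048/326785 = -249756244921/105972127295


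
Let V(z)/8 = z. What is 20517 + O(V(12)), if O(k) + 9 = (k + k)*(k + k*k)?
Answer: 1808412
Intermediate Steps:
V(z) = 8*z
O(k) = -9 + 2*k*(k + k²) (O(k) = -9 + (k + k)*(k + k*k) = -9 + (2*k)*(k + k²) = -9 + 2*k*(k + k²))
20517 + O(V(12)) = 20517 + (-9 + 2*(8*12)² + 2*(8*12)³) = 20517 + (-9 + 2*96² + 2*96³) = 20517 + (-9 + 2*9216 + 2*884736) = 20517 + (-9 + 18432 + 1769472) = 20517 + 1787895 = 1808412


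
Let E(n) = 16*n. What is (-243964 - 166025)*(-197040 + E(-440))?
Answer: 83670555120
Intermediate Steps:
(-243964 - 166025)*(-197040 + E(-440)) = (-243964 - 166025)*(-197040 + 16*(-440)) = -409989*(-197040 - 7040) = -409989*(-204080) = 83670555120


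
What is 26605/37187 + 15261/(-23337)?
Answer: 17790026/289277673 ≈ 0.061498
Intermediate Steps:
26605/37187 + 15261/(-23337) = 26605*(1/37187) + 15261*(-1/23337) = 26605/37187 - 5087/7779 = 17790026/289277673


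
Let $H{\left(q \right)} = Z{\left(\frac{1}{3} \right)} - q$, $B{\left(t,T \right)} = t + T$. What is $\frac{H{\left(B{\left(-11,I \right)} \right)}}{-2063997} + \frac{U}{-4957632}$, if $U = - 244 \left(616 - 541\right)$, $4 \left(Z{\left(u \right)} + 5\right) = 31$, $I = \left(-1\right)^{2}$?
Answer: $\frac{349147549}{94745718288} \approx 0.0036851$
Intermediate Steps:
$I = 1$
$B{\left(t,T \right)} = T + t$
$Z{\left(u \right)} = \frac{11}{4}$ ($Z{\left(u \right)} = -5 + \frac{1}{4} \cdot 31 = -5 + \frac{31}{4} = \frac{11}{4}$)
$U = -18300$ ($U = \left(-244\right) 75 = -18300$)
$H{\left(q \right)} = \frac{11}{4} - q$
$\frac{H{\left(B{\left(-11,I \right)} \right)}}{-2063997} + \frac{U}{-4957632} = \frac{\frac{11}{4} - \left(1 - 11\right)}{-2063997} - \frac{18300}{-4957632} = \left(\frac{11}{4} - -10\right) \left(- \frac{1}{2063997}\right) - - \frac{1525}{413136} = \left(\frac{11}{4} + 10\right) \left(- \frac{1}{2063997}\right) + \frac{1525}{413136} = \frac{51}{4} \left(- \frac{1}{2063997}\right) + \frac{1525}{413136} = - \frac{17}{2751996} + \frac{1525}{413136} = \frac{349147549}{94745718288}$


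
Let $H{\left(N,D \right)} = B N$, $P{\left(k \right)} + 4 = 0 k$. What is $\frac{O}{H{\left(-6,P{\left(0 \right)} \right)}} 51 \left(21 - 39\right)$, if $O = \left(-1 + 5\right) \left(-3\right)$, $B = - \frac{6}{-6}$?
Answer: $-1836$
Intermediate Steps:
$P{\left(k \right)} = -4$ ($P{\left(k \right)} = -4 + 0 k = -4 + 0 = -4$)
$B = 1$ ($B = \left(-6\right) \left(- \frac{1}{6}\right) = 1$)
$H{\left(N,D \right)} = N$ ($H{\left(N,D \right)} = 1 N = N$)
$O = -12$ ($O = 4 \left(-3\right) = -12$)
$\frac{O}{H{\left(-6,P{\left(0 \right)} \right)}} 51 \left(21 - 39\right) = - \frac{12}{-6} \cdot 51 \left(21 - 39\right) = \left(-12\right) \left(- \frac{1}{6}\right) 51 \left(-18\right) = 2 \cdot 51 \left(-18\right) = 102 \left(-18\right) = -1836$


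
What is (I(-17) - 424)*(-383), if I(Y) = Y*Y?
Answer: 51705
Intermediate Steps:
I(Y) = Y²
(I(-17) - 424)*(-383) = ((-17)² - 424)*(-383) = (289 - 424)*(-383) = -135*(-383) = 51705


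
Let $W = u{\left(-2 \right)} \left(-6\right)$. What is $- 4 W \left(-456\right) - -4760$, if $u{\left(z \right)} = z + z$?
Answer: $48536$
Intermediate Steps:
$u{\left(z \right)} = 2 z$
$W = 24$ ($W = 2 \left(-2\right) \left(-6\right) = \left(-4\right) \left(-6\right) = 24$)
$- 4 W \left(-456\right) - -4760 = \left(-4\right) 24 \left(-456\right) - -4760 = \left(-96\right) \left(-456\right) + 4760 = 43776 + 4760 = 48536$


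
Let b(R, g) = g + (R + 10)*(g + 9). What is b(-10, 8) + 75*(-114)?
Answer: -8542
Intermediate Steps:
b(R, g) = g + (9 + g)*(10 + R) (b(R, g) = g + (10 + R)*(9 + g) = g + (9 + g)*(10 + R))
b(-10, 8) + 75*(-114) = (90 + 9*(-10) + 11*8 - 10*8) + 75*(-114) = (90 - 90 + 88 - 80) - 8550 = 8 - 8550 = -8542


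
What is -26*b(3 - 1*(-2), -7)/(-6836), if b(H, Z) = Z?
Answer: -91/3418 ≈ -0.026624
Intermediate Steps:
-26*b(3 - 1*(-2), -7)/(-6836) = -26*(-7)/(-6836) = 182*(-1/6836) = -91/3418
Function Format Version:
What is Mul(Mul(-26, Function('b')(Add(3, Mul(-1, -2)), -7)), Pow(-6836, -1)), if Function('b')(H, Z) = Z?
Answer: Rational(-91, 3418) ≈ -0.026624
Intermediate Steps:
Mul(Mul(-26, Function('b')(Add(3, Mul(-1, -2)), -7)), Pow(-6836, -1)) = Mul(Mul(-26, -7), Pow(-6836, -1)) = Mul(182, Rational(-1, 6836)) = Rational(-91, 3418)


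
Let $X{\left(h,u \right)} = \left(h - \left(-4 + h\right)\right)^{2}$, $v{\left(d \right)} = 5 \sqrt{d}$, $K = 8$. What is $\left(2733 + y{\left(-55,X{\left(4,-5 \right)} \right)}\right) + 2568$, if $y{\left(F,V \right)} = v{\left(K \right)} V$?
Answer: $5301 + 160 \sqrt{2} \approx 5527.3$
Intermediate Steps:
$X{\left(h,u \right)} = 16$ ($X{\left(h,u \right)} = 4^{2} = 16$)
$y{\left(F,V \right)} = 10 V \sqrt{2}$ ($y{\left(F,V \right)} = 5 \sqrt{8} V = 5 \cdot 2 \sqrt{2} V = 10 \sqrt{2} V = 10 V \sqrt{2}$)
$\left(2733 + y{\left(-55,X{\left(4,-5 \right)} \right)}\right) + 2568 = \left(2733 + 10 \cdot 16 \sqrt{2}\right) + 2568 = \left(2733 + 160 \sqrt{2}\right) + 2568 = 5301 + 160 \sqrt{2}$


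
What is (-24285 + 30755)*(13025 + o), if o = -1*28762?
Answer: -101818390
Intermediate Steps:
o = -28762
(-24285 + 30755)*(13025 + o) = (-24285 + 30755)*(13025 - 28762) = 6470*(-15737) = -101818390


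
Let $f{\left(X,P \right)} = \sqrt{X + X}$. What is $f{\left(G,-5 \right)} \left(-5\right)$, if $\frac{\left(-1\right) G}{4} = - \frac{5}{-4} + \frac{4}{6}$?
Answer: $- \frac{5 i \sqrt{138}}{3} \approx - 19.579 i$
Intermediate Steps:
$G = - \frac{23}{3}$ ($G = - 4 \left(- \frac{5}{-4} + \frac{4}{6}\right) = - 4 \left(\left(-5\right) \left(- \frac{1}{4}\right) + 4 \cdot \frac{1}{6}\right) = - 4 \left(\frac{5}{4} + \frac{2}{3}\right) = \left(-4\right) \frac{23}{12} = - \frac{23}{3} \approx -7.6667$)
$f{\left(X,P \right)} = \sqrt{2} \sqrt{X}$ ($f{\left(X,P \right)} = \sqrt{2 X} = \sqrt{2} \sqrt{X}$)
$f{\left(G,-5 \right)} \left(-5\right) = \sqrt{2} \sqrt{- \frac{23}{3}} \left(-5\right) = \sqrt{2} \frac{i \sqrt{69}}{3} \left(-5\right) = \frac{i \sqrt{138}}{3} \left(-5\right) = - \frac{5 i \sqrt{138}}{3}$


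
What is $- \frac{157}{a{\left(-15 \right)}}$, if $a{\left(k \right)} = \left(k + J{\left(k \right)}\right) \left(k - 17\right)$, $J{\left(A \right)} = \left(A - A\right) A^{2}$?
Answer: $- \frac{157}{480} \approx -0.32708$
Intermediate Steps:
$J{\left(A \right)} = 0$ ($J{\left(A \right)} = 0 A^{2} = 0$)
$a{\left(k \right)} = k \left(-17 + k\right)$ ($a{\left(k \right)} = \left(k + 0\right) \left(k - 17\right) = k \left(-17 + k\right)$)
$- \frac{157}{a{\left(-15 \right)}} = - \frac{157}{\left(-15\right) \left(-17 - 15\right)} = - \frac{157}{\left(-15\right) \left(-32\right)} = - \frac{157}{480}$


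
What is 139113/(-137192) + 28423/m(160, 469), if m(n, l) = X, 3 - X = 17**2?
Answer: -179054297/1783496 ≈ -100.40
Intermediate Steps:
X = -286 (X = 3 - 1*17**2 = 3 - 1*289 = 3 - 289 = -286)
m(n, l) = -286
139113/(-137192) + 28423/m(160, 469) = 139113/(-137192) + 28423/(-286) = 139113*(-1/137192) + 28423*(-1/286) = -139113/137192 - 28423/286 = -179054297/1783496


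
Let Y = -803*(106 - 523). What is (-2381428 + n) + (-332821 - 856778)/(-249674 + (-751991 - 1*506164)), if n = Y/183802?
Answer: -659992961549121347/277141985858 ≈ -2.3814e+6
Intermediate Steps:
Y = 334851 (Y = -803*(-417) = 334851)
n = 334851/183802 ≈ 1.8218
(-2381428 + n) + (-332821 - 856778)/(-249674 + (-751991 - 1*506164)) = (-2381428 + 334851/183802) + (-332821 - 856778)/(-249674 + (-751991 - 1*506164)) = -437710894405/183802 - 1189599/(-249674 + (-751991 - 506164)) = -437710894405/183802 - 1189599/(-249674 - 1258155) = -437710894405/183802 - 1189599/(-1507829) = -437710894405/183802 - 1189599*(-1/1507829) = -437710894405/183802 + 1189599/1507829 = -659992961549121347/277141985858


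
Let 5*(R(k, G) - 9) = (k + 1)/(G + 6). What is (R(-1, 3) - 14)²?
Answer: 25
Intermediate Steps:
R(k, G) = 9 + (1 + k)/(5*(6 + G)) (R(k, G) = 9 + ((k + 1)/(G + 6))/5 = 9 + ((1 + k)/(6 + G))/5 = 9 + (1 + k)/(5*(6 + G)))
(R(-1, 3) - 14)² = ((271 - 1 + 45*3)/(5*(6 + 3)) - 14)² = ((⅕)*(271 - 1 + 135)/9 - 14)² = ((⅕)*(⅑)*405 - 14)² = (9 - 14)² = (-5)² = 25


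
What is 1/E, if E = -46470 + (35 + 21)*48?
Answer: -1/43782 ≈ -2.2840e-5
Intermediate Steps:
E = -43782 (E = -46470 + 56*48 = -46470 + 2688 = -43782)
1/E = 1/(-43782) = -1/43782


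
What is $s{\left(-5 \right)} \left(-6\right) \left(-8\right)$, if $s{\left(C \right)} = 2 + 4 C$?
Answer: $-864$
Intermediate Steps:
$s{\left(-5 \right)} \left(-6\right) \left(-8\right) = \left(2 + 4 \left(-5\right)\right) \left(-6\right) \left(-8\right) = \left(2 - 20\right) \left(-6\right) \left(-8\right) = \left(-18\right) \left(-6\right) \left(-8\right) = 108 \left(-8\right) = -864$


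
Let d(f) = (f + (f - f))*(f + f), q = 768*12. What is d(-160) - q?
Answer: 41984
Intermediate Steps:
q = 9216
d(f) = 2*f² (d(f) = (f + 0)*(2*f) = f*(2*f) = 2*f²)
d(-160) - q = 2*(-160)² - 1*9216 = 2*25600 - 9216 = 51200 - 9216 = 41984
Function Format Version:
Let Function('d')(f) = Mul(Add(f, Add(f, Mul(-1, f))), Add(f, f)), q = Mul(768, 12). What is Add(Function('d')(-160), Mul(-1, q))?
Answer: 41984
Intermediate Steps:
q = 9216
Function('d')(f) = Mul(2, Pow(f, 2)) (Function('d')(f) = Mul(Add(f, 0), Mul(2, f)) = Mul(f, Mul(2, f)) = Mul(2, Pow(f, 2)))
Add(Function('d')(-160), Mul(-1, q)) = Add(Mul(2, Pow(-160, 2)), Mul(-1, 9216)) = Add(Mul(2, 25600), -9216) = Add(51200, -9216) = 41984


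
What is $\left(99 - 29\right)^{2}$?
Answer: $4900$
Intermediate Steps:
$\left(99 - 29\right)^{2} = 70^{2} = 4900$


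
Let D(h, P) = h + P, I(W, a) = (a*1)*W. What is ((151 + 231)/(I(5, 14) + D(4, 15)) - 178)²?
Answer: 239011600/7921 ≈ 30174.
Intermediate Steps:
I(W, a) = W*a (I(W, a) = a*W = W*a)
D(h, P) = P + h
((151 + 231)/(I(5, 14) + D(4, 15)) - 178)² = ((151 + 231)/(5*14 + (15 + 4)) - 178)² = (382/(70 + 19) - 178)² = (382/89 - 178)² = (-15460/89)² = 239011600/7921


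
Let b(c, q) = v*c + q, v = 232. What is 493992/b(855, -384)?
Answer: 20583/8249 ≈ 2.4952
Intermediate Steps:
b(c, q) = q + 232*c (b(c, q) = 232*c + q = q + 232*c)
493992/b(855, -384) = 493992/(-384 + 232*855) = 493992/(-384 + 198360) = 493992/197976 = 493992*(1/197976) = 20583/8249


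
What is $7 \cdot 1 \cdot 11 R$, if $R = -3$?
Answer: $-231$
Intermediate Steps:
$7 \cdot 1 \cdot 11 R = 7 \cdot 1 \cdot 11 \left(-3\right) = 7 \cdot 11 \left(-3\right) = 77 \left(-3\right) = -231$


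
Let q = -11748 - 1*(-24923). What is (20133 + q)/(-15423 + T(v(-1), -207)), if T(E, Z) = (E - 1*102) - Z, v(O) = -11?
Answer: -33308/15329 ≈ -2.1729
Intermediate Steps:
T(E, Z) = -102 + E - Z (T(E, Z) = (E - 102) - Z = (-102 + E) - Z = -102 + E - Z)
q = 13175 (q = -11748 + 24923 = 13175)
(20133 + q)/(-15423 + T(v(-1), -207)) = (20133 + 13175)/(-15423 + (-102 - 11 - 1*(-207))) = 33308/(-15423 + (-102 - 11 + 207)) = 33308/(-15423 + 94) = 33308/(-15329) = 33308*(-1/15329) = -33308/15329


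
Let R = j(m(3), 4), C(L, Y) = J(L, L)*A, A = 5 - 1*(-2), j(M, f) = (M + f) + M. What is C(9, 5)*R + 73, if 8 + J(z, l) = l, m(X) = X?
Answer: 143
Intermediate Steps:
J(z, l) = -8 + l
j(M, f) = f + 2*M
A = 7 (A = 5 + 2 = 7)
C(L, Y) = -56 + 7*L (C(L, Y) = (-8 + L)*7 = -56 + 7*L)
R = 10 (R = 4 + 2*3 = 4 + 6 = 10)
C(9, 5)*R + 73 = (-56 + 7*9)*10 + 73 = (-56 + 63)*10 + 73 = 7*10 + 73 = 70 + 73 = 143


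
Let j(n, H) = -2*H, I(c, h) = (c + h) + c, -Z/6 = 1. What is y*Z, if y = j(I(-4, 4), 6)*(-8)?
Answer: -576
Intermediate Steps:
Z = -6 (Z = -6*1 = -6)
I(c, h) = h + 2*c
y = 96 (y = -2*6*(-8) = -12*(-8) = 96)
y*Z = 96*(-6) = -576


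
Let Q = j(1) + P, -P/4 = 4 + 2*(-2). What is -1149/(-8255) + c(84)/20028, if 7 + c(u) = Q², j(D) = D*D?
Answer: 3827107/27555190 ≈ 0.13889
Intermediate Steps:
P = 0 (P = -4*(4 + 2*(-2)) = -4*(4 - 4) = -4*0 = 0)
j(D) = D²
Q = 1 (Q = 1² + 0 = 1 + 0 = 1)
c(u) = -6 (c(u) = -7 + 1² = -7 + 1 = -6)
-1149/(-8255) + c(84)/20028 = -1149/(-8255) - 6/20028 = -1149*(-1/8255) - 6*1/20028 = 1149/8255 - 1/3338 = 3827107/27555190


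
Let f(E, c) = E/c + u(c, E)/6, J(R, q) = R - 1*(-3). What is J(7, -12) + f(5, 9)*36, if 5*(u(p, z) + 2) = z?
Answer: 24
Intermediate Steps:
u(p, z) = -2 + z/5
J(R, q) = 3 + R (J(R, q) = R + 3 = 3 + R)
f(E, c) = -⅓ + E/30 + E/c (f(E, c) = E/c + (-2 + E/5)/6 = E/c + (-2 + E/5)*(⅙) = E/c + (-⅓ + E/30) = -⅓ + E/30 + E/c)
J(7, -12) + f(5, 9)*36 = (3 + 7) + ((5 + (1/30)*9*(-10 + 5))/9)*36 = 10 + ((5 + (1/30)*9*(-5))/9)*36 = 10 + ((5 - 3/2)/9)*36 = 10 + ((⅑)*(7/2))*36 = 10 + (7/18)*36 = 10 + 14 = 24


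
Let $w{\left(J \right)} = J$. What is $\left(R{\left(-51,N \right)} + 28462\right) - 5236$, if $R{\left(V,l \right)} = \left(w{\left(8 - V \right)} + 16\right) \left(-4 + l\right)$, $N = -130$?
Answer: $13176$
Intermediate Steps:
$R{\left(V,l \right)} = \left(-4 + l\right) \left(24 - V\right)$ ($R{\left(V,l \right)} = \left(\left(8 - V\right) + 16\right) \left(-4 + l\right) = \left(24 - V\right) \left(-4 + l\right) = \left(-4 + l\right) \left(24 - V\right)$)
$\left(R{\left(-51,N \right)} + 28462\right) - 5236 = \left(\left(-96 + 4 \left(-51\right) + 24 \left(-130\right) - \left(-51\right) \left(-130\right)\right) + 28462\right) - 5236 = \left(\left(-96 - 204 - 3120 - 6630\right) + 28462\right) - 5236 = \left(-10050 + 28462\right) - 5236 = 18412 - 5236 = 13176$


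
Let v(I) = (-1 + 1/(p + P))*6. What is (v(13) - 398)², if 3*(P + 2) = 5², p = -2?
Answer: 27394756/169 ≈ 1.6210e+5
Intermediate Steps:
P = 19/3 (P = -2 + (⅓)*5² = -2 + (⅓)*25 = -2 + 25/3 = 19/3 ≈ 6.3333)
v(I) = -60/13 (v(I) = (-1 + 1/(-2 + 19/3))*6 = (-1 + 1/(13/3))*6 = (-1 + 3/13)*6 = -10/13*6 = -60/13)
(v(13) - 398)² = (-60/13 - 398)² = (-5234/13)² = 27394756/169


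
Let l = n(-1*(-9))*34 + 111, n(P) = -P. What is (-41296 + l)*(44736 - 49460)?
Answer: 196003484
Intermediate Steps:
l = -195 (l = -(-1)*(-9)*34 + 111 = -1*9*34 + 111 = -9*34 + 111 = -306 + 111 = -195)
(-41296 + l)*(44736 - 49460) = (-41296 - 195)*(44736 - 49460) = -41491*(-4724) = 196003484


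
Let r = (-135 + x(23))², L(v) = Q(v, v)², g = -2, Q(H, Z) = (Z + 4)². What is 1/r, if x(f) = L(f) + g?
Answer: 1/282283940416 ≈ 3.5425e-12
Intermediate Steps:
Q(H, Z) = (4 + Z)²
L(v) = (4 + v)⁴ (L(v) = ((4 + v)²)² = (4 + v)⁴)
x(f) = -2 + (4 + f)⁴ (x(f) = (4 + f)⁴ - 2 = -2 + (4 + f)⁴)
r = 282283940416 (r = (-135 + (-2 + (4 + 23)⁴))² = (-135 + (-2 + 27⁴))² = (-135 + (-2 + 531441))² = (-135 + 531439)² = 531304² = 282283940416)
1/r = 1/282283940416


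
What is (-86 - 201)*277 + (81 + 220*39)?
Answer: -70838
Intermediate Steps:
(-86 - 201)*277 + (81 + 220*39) = -287*277 + (81 + 8580) = -79499 + 8661 = -70838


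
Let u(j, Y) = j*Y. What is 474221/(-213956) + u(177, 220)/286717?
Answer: -127635775817/61344822452 ≈ -2.0806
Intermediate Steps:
u(j, Y) = Y*j
474221/(-213956) + u(177, 220)/286717 = 474221/(-213956) + (220*177)/286717 = 474221*(-1/213956) + 38940*(1/286717) = -474221/213956 + 38940/286717 = -127635775817/61344822452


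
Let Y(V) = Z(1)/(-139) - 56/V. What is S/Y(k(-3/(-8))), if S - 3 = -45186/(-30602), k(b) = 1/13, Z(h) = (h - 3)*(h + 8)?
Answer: -4760472/774031687 ≈ -0.0061502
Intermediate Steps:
Z(h) = (-3 + h)*(8 + h)
k(b) = 1/13
Y(V) = 18/139 - 56/V (Y(V) = (-24 + 1**2 + 5*1)/(-139) - 56/V = (-24 + 1 + 5)*(-1/139) - 56/V = -18*(-1/139) - 56/V = 18/139 - 56/V)
S = 68496/15301 (S = 3 - 45186/(-30602) = 3 - 45186*(-1/30602) = 3 + 22593/15301 = 68496/15301 ≈ 4.4766)
S/Y(k(-3/(-8))) = 68496/(15301*(18/139 - 56/1/13)) = 68496/(15301*(18/139 - 56*13)) = 68496/(15301*(18/139 - 728)) = 68496/(15301*(-101174/139)) = (68496/15301)*(-139/101174) = -4760472/774031687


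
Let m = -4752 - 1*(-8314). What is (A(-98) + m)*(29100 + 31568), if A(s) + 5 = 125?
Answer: 223379576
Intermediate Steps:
m = 3562 (m = -4752 + 8314 = 3562)
A(s) = 120 (A(s) = -5 + 125 = 120)
(A(-98) + m)*(29100 + 31568) = (120 + 3562)*(29100 + 31568) = 3682*60668 = 223379576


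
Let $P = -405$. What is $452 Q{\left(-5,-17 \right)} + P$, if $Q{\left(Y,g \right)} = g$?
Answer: $-8089$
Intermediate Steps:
$452 Q{\left(-5,-17 \right)} + P = 452 \left(-17\right) - 405 = -7684 - 405 = -8089$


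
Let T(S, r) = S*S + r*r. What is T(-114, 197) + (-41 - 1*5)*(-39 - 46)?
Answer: 55715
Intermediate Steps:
T(S, r) = S**2 + r**2
T(-114, 197) + (-41 - 1*5)*(-39 - 46) = ((-114)**2 + 197**2) + (-41 - 1*5)*(-39 - 46) = (12996 + 38809) + (-41 - 5)*(-85) = 51805 - 46*(-85) = 51805 + 3910 = 55715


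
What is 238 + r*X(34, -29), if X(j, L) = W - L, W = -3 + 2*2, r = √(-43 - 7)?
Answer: 238 + 150*I*√2 ≈ 238.0 + 212.13*I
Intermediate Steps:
r = 5*I*√2 (r = √(-50) = 5*I*√2 ≈ 7.0711*I)
W = 1 (W = -3 + 4 = 1)
X(j, L) = 1 - L
238 + r*X(34, -29) = 238 + (5*I*√2)*(1 - 1*(-29)) = 238 + (5*I*√2)*(1 + 29) = 238 + (5*I*√2)*30 = 238 + 150*I*√2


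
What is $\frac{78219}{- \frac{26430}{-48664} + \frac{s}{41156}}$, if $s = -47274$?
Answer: $- \frac{6527426340204}{50532869} \approx -1.2917 \cdot 10^{5}$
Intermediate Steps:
$\frac{78219}{- \frac{26430}{-48664} + \frac{s}{41156}} = \frac{78219}{- \frac{26430}{-48664} - \frac{47274}{41156}} = \frac{78219}{\left(-26430\right) \left(- \frac{1}{48664}\right) - \frac{23637}{20578}} = \frac{78219}{\frac{13215}{24332} - \frac{23637}{20578}} = \frac{78219}{- \frac{151598607}{250351948}} = 78219 \left(- \frac{250351948}{151598607}\right) = - \frac{6527426340204}{50532869}$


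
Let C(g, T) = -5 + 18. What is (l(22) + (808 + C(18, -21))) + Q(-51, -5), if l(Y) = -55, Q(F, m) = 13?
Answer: 779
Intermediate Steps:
C(g, T) = 13
(l(22) + (808 + C(18, -21))) + Q(-51, -5) = (-55 + (808 + 13)) + 13 = (-55 + 821) + 13 = 766 + 13 = 779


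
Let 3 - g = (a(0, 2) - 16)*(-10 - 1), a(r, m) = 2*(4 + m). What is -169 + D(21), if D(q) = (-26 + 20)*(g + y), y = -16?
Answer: 173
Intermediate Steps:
a(r, m) = 8 + 2*m
g = -41 (g = 3 - ((8 + 2*2) - 16)*(-10 - 1) = 3 - ((8 + 4) - 16)*(-11) = 3 - (12 - 16)*(-11) = 3 - (-4)*(-11) = 3 - 1*44 = 3 - 44 = -41)
D(q) = 342 (D(q) = (-26 + 20)*(-41 - 16) = -6*(-57) = 342)
-169 + D(21) = -169 + 342 = 173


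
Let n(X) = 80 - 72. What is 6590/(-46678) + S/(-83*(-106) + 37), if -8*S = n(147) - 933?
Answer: -42260405/329920104 ≈ -0.12809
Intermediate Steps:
n(X) = 8
S = 925/8 (S = -(8 - 933)/8 = -⅛*(-925) = 925/8 ≈ 115.63)
6590/(-46678) + S/(-83*(-106) + 37) = 6590/(-46678) + 925/(8*(-83*(-106) + 37)) = 6590*(-1/46678) + 925/(8*(8798 + 37)) = -3295/23339 + (925/8)/8835 = -3295/23339 + (925/8)*(1/8835) = -3295/23339 + 185/14136 = -42260405/329920104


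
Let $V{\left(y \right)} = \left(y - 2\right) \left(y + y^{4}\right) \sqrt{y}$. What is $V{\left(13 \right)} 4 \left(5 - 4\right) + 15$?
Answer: $15 + 1257256 \sqrt{13} \approx 4.5331 \cdot 10^{6}$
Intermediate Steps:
$V{\left(y \right)} = \sqrt{y} \left(-2 + y\right) \left(y + y^{4}\right)$ ($V{\left(y \right)} = \left(-2 + y\right) \left(y + y^{4}\right) \sqrt{y} = \sqrt{y} \left(-2 + y\right) \left(y + y^{4}\right)$)
$V{\left(13 \right)} 4 \left(5 - 4\right) + 15 = 13^{\frac{3}{2}} \left(-2 + 13 + 13^{4} - 2 \cdot 13^{3}\right) 4 \left(5 - 4\right) + 15 = 13 \sqrt{13} \left(-2 + 13 + 28561 - 4394\right) 4 \cdot 1 + 15 = 13 \sqrt{13} \left(-2 + 13 + 28561 - 4394\right) 4 + 15 = 13 \sqrt{13} \cdot 24178 \cdot 4 + 15 = 314314 \sqrt{13} \cdot 4 + 15 = 1257256 \sqrt{13} + 15 = 15 + 1257256 \sqrt{13}$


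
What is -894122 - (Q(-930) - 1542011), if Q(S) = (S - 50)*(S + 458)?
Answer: 185329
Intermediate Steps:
Q(S) = (-50 + S)*(458 + S)
-894122 - (Q(-930) - 1542011) = -894122 - ((-22900 + (-930)² + 408*(-930)) - 1542011) = -894122 - ((-22900 + 864900 - 379440) - 1542011) = -894122 - (462560 - 1542011) = -894122 - 1*(-1079451) = -894122 + 1079451 = 185329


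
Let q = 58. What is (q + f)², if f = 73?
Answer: 17161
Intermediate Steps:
(q + f)² = (58 + 73)² = 131² = 17161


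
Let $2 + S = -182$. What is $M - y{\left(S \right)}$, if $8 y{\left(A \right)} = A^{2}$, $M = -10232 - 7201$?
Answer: $-21665$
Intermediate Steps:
$S = -184$ ($S = -2 - 182 = -184$)
$M = -17433$
$y{\left(A \right)} = \frac{A^{2}}{8}$
$M - y{\left(S \right)} = -17433 - \frac{\left(-184\right)^{2}}{8} = -17433 - \frac{1}{8} \cdot 33856 = -17433 - 4232 = -21665$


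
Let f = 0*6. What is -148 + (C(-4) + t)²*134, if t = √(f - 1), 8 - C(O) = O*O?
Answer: 8294 - 2144*I ≈ 8294.0 - 2144.0*I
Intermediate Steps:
C(O) = 8 - O² (C(O) = 8 - O*O = 8 - O²)
f = 0
t = I (t = √(0 - 1) = √(-1) = I ≈ 1.0*I)
-148 + (C(-4) + t)²*134 = -148 + ((8 - 1*(-4)²) + I)²*134 = -148 + ((8 - 1*16) + I)²*134 = -148 + ((8 - 16) + I)²*134 = -148 + (-8 + I)²*134 = -148 + 134*(-8 + I)²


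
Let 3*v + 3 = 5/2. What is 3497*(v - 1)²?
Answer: 171353/36 ≈ 4759.8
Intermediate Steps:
v = -⅙ (v = -1 + (5/2)/3 = -1 + (5*(½))/3 = -1 + (⅓)*(5/2) = -1 + ⅚ = -⅙ ≈ -0.16667)
3497*(v - 1)² = 3497*(-⅙ - 1)² = 3497*(-7/6)² = 3497*(49/36) = 171353/36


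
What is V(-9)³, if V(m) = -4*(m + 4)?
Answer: 8000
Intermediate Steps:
V(m) = -16 - 4*m (V(m) = -4*(4 + m) = -16 - 4*m)
V(-9)³ = (-16 - 4*(-9))³ = (-16 + 36)³ = 20³ = 8000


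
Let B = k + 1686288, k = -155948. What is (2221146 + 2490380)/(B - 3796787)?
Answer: -4711526/2266447 ≈ -2.0788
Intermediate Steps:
B = 1530340 (B = -155948 + 1686288 = 1530340)
(2221146 + 2490380)/(B - 3796787) = (2221146 + 2490380)/(1530340 - 3796787) = 4711526/(-2266447) = 4711526*(-1/2266447) = -4711526/2266447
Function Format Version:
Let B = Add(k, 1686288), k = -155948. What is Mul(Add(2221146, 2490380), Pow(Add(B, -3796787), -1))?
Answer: Rational(-4711526, 2266447) ≈ -2.0788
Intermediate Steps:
B = 1530340 (B = Add(-155948, 1686288) = 1530340)
Mul(Add(2221146, 2490380), Pow(Add(B, -3796787), -1)) = Mul(Add(2221146, 2490380), Pow(Add(1530340, -3796787), -1)) = Mul(4711526, Pow(-2266447, -1)) = Mul(4711526, Rational(-1, 2266447)) = Rational(-4711526, 2266447)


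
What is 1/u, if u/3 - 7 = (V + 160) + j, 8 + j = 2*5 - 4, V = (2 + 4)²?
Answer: 1/603 ≈ 0.0016584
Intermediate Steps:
V = 36 (V = 6² = 36)
j = -2 (j = -8 + (2*5 - 4) = -8 + (10 - 4) = -8 + 6 = -2)
u = 603 (u = 21 + 3*((36 + 160) - 2) = 21 + 3*(196 - 2) = 21 + 3*194 = 21 + 582 = 603)
1/u = 1/603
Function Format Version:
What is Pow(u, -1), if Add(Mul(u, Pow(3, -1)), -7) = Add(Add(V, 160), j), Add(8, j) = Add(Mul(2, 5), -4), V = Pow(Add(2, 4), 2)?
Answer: Rational(1, 603) ≈ 0.0016584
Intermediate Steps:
V = 36 (V = Pow(6, 2) = 36)
j = -2 (j = Add(-8, Add(Mul(2, 5), -4)) = Add(-8, Add(10, -4)) = Add(-8, 6) = -2)
u = 603 (u = Add(21, Mul(3, Add(Add(36, 160), -2))) = Add(21, Mul(3, Add(196, -2))) = Add(21, Mul(3, 194)) = Add(21, 582) = 603)
Pow(u, -1) = Pow(603, -1) = Rational(1, 603)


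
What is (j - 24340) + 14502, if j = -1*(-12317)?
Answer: 2479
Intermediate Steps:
j = 12317
(j - 24340) + 14502 = (12317 - 24340) + 14502 = -12023 + 14502 = 2479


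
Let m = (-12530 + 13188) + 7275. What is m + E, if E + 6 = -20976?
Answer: -13049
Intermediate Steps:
E = -20982 (E = -6 - 20976 = -20982)
m = 7933 (m = 658 + 7275 = 7933)
m + E = 7933 - 20982 = -13049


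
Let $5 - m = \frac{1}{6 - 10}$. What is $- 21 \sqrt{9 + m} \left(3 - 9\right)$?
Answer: $63 \sqrt{57} \approx 475.64$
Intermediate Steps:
$m = \frac{21}{4}$ ($m = 5 - \frac{1}{6 - 10} = 5 - \frac{1}{-4} = 5 - - \frac{1}{4} = 5 + \frac{1}{4} = \frac{21}{4} \approx 5.25$)
$- 21 \sqrt{9 + m} \left(3 - 9\right) = - 21 \sqrt{9 + \frac{21}{4}} \left(3 - 9\right) = - 21 \sqrt{\frac{57}{4}} \left(3 - 9\right) = - 21 \frac{\sqrt{57}}{2} \left(-6\right) = - \frac{21 \sqrt{57}}{2} \left(-6\right) = 63 \sqrt{57}$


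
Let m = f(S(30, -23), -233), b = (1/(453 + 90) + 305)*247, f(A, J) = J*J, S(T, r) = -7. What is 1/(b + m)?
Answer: 543/70386079 ≈ 7.7146e-6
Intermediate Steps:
f(A, J) = J²
b = 40907152/543 (b = (1/543 + 305)*247 = (165616/543)*247 = 40907152/543 ≈ 75336.)
m = 54289 (m = (-233)² = 54289)
1/(b + m) = 1/(40907152/543 + 54289) = 1/(70386079/543) = 543/70386079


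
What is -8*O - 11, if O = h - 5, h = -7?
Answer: 85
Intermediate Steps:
O = -12 (O = -7 - 5 = -12)
-8*O - 11 = -8*(-12) - 11 = 96 - 11 = 85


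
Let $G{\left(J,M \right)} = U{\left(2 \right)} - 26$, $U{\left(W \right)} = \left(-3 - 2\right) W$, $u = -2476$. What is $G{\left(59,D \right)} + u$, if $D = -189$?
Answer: $-2512$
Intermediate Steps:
$U{\left(W \right)} = - 5 W$
$G{\left(J,M \right)} = -36$ ($G{\left(J,M \right)} = \left(-5\right) 2 - 26 = -10 - 26 = -36$)
$G{\left(59,D \right)} + u = -36 - 2476 = -2512$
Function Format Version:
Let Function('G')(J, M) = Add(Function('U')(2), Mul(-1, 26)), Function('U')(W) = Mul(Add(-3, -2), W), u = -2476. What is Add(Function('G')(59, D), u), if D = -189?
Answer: -2512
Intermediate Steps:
Function('U')(W) = Mul(-5, W)
Function('G')(J, M) = -36 (Function('G')(J, M) = Add(Mul(-5, 2), Mul(-1, 26)) = Add(-10, -26) = -36)
Add(Function('G')(59, D), u) = Add(-36, -2476) = -2512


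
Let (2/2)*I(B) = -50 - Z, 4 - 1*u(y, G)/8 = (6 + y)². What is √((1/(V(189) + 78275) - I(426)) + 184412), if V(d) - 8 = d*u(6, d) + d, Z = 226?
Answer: 3*√91032567774234/66604 ≈ 429.75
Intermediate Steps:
u(y, G) = 32 - 8*(6 + y)²
V(d) = 8 - 1119*d (V(d) = 8 + (d*(32 - 8*(6 + 6)²) + d) = 8 + (d*(32 - 8*12²) + d) = 8 + (d*(32 - 8*144) + d) = 8 + (d*(32 - 1152) + d) = 8 + (d*(-1120) + d) = 8 + (-1120*d + d) = 8 - 1119*d)
I(B) = -276 (I(B) = -50 - 1*226 = -50 - 226 = -276)
√((1/(V(189) + 78275) - I(426)) + 184412) = √((1/((8 - 1119*189) + 78275) - 1*(-276)) + 184412) = √((1/((8 - 211491) + 78275) + 276) + 184412) = √((1/(-211483 + 78275) + 276) + 184412) = √((1/(-133208) + 276) + 184412) = √((-1/133208 + 276) + 184412) = √(36765407/133208 + 184412) = √(24601919103/133208) = 3*√91032567774234/66604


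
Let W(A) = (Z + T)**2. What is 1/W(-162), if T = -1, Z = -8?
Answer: 1/81 ≈ 0.012346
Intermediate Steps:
W(A) = 81 (W(A) = (-8 - 1)**2 = (-9)**2 = 81)
1/W(-162) = 1/81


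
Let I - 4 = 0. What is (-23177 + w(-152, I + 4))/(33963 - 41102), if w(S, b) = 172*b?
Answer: 21801/7139 ≈ 3.0538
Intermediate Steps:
I = 4 (I = 4 + 0 = 4)
(-23177 + w(-152, I + 4))/(33963 - 41102) = (-23177 + 172*(4 + 4))/(33963 - 41102) = (-23177 + 172*8)/(-7139) = (-23177 + 1376)*(-1/7139) = -21801*(-1/7139) = 21801/7139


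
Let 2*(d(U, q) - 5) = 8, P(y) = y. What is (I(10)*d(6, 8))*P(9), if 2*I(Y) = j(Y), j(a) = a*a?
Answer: 4050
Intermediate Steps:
d(U, q) = 9 (d(U, q) = 5 + (½)*8 = 5 + 4 = 9)
j(a) = a²
I(Y) = Y²/2
(I(10)*d(6, 8))*P(9) = (((½)*10²)*9)*9 = (((½)*100)*9)*9 = (50*9)*9 = 450*9 = 4050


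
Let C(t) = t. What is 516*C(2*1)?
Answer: 1032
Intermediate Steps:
516*C(2*1) = 516*(2*1) = 516*2 = 1032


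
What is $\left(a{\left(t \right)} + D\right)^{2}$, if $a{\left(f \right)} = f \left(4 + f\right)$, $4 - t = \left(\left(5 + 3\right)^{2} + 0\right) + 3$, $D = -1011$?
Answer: $7322436$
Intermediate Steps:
$t = -63$ ($t = 4 - \left(\left(\left(5 + 3\right)^{2} + 0\right) + 3\right) = 4 - \left(\left(8^{2} + 0\right) + 3\right) = 4 - \left(\left(64 + 0\right) + 3\right) = 4 - \left(64 + 3\right) = 4 - 67 = -63$)
$\left(a{\left(t \right)} + D\right)^{2} = \left(- 63 \left(4 - 63\right) - 1011\right)^{2} = \left(\left(-63\right) \left(-59\right) - 1011\right)^{2} = \left(3717 - 1011\right)^{2} = 2706^{2} = 7322436$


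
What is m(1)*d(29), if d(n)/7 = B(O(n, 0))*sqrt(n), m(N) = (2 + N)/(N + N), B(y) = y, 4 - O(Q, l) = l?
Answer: 42*sqrt(29) ≈ 226.18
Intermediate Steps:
O(Q, l) = 4 - l
m(N) = (2 + N)/(2*N) (m(N) = (2 + N)/((2*N)) = (2 + N)*(1/(2*N)) = (2 + N)/(2*N))
d(n) = 28*sqrt(n) (d(n) = 7*((4 - 1*0)*sqrt(n)) = 7*((4 + 0)*sqrt(n)) = 7*(4*sqrt(n)) = 28*sqrt(n))
m(1)*d(29) = ((1/2)*(2 + 1)/1)*(28*sqrt(29)) = ((1/2)*1*3)*(28*sqrt(29)) = 3*(28*sqrt(29))/2 = 42*sqrt(29)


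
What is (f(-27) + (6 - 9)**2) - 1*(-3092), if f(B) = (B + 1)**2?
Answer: 3777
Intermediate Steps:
f(B) = (1 + B)**2
(f(-27) + (6 - 9)**2) - 1*(-3092) = ((1 - 27)**2 + (6 - 9)**2) - 1*(-3092) = ((-26)**2 + (-3)**2) + 3092 = (676 + 9) + 3092 = 685 + 3092 = 3777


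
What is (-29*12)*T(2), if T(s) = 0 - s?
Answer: 696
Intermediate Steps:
T(s) = -s
(-29*12)*T(2) = (-29*12)*(-1*2) = -348*(-2) = 696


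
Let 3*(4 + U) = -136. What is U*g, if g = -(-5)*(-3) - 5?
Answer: 2960/3 ≈ 986.67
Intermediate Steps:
g = -20 (g = -5*3 - 5 = -15 - 5 = -20)
U = -148/3 (U = -4 + (⅓)*(-136) = -4 - 136/3 = -148/3 ≈ -49.333)
U*g = -148/3*(-20) = 2960/3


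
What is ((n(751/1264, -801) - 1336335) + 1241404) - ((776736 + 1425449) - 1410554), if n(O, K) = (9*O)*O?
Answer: -1416451485143/1597696 ≈ -8.8656e+5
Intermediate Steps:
n(O, K) = 9*O²
((n(751/1264, -801) - 1336335) + 1241404) - ((776736 + 1425449) - 1410554) = ((9*(751/1264)² - 1336335) + 1241404) - ((776736 + 1425449) - 1410554) = ((9*(751*(1/1264))² - 1336335) + 1241404) - (2202185 - 1410554) = ((9*(751/1264)² - 1336335) + 1241404) - 1*791631 = ((9*(564001/1597696) - 1336335) + 1241404) - 791631 = ((5076009/1597696 - 1336335) + 1241404) - 791631 = (-2135052008151/1597696 + 1241404) - 791631 = -151665802967/1597696 - 791631 = -1416451485143/1597696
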